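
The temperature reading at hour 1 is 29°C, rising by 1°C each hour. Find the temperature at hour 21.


aₙ = a₁ + (n-1)d
= 29 + (21-1)×1
= 29 + 20
= 49

a_21 = 49


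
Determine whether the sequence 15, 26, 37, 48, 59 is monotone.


Differences: 11, 11, 11, 11
All differences > 0 → strictly INCREASING

Monotonically increasing


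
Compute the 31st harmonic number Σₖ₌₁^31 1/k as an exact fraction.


H_31 = 1/1 + 1/2 + 1/3 + ... + 1/31
= 290774257297357/72201776446800
≈ 4.0272

H_31 = 290774257297357/72201776446800 ≈ 4.0272


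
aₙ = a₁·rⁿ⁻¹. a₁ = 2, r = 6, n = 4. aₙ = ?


aₙ = a₁·r^(n-1)
= 2×6^3
= 2×216
= 432

a_4 = 432


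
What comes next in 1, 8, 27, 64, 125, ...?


Pattern: perfect cubes: n³
Terms: 1, 8, 27, 64, 125
Next term = 216

Next term = 216


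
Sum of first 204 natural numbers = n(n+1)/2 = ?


n(n+1)/2 = 204×205/2 = 41820/2 = 20910

Σk = 20910


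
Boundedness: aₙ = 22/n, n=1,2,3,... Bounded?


a₁ = 22, a₂ = 22/2, a₃ = 22/3, ...
0 < aₙ ≤ 22 for all n ≥ 1
Lower bound: 0, Upper bound: 22
The sequence IS bounded

Bounded (0 < aₙ ≤ 22)


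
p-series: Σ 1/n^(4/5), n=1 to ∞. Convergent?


p-series test: Σ c/n^p converges if p > 1, diverges if p ≤ 1 (constant c > 0 doesn't affect convergence).
p = 4/5
4/5 ≤ 1 → DIVERGES

Diverges (p = 4/5 ≤ 1)


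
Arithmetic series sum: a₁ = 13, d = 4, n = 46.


aₙ = 13 + (46-1)×4 = 193
Sₙ = n(a₁+aₙ)/2 = 46×(13+193)/2
= 46×206/2 = 4738

S_46 = 4738


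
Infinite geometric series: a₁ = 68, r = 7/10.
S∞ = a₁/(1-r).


S∞ = a₁/(1-r) = 68/(1 - 7/10)
= 68/(3/10)
= 680/3

S∞ = 680/3


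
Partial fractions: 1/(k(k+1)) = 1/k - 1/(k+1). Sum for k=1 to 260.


1/(k(k+1)) = 1/k - 1/(k+1) (partial fractions)
Telescoping: Σ = 1 - 1/261 = 260/261

Sum = 260/261


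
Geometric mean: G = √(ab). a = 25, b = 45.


GM = √(25×45) = √1125 = 33.541

GM = 33.541


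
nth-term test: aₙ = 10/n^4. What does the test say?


lim(n→∞) 10/n^4 = 0
lim aₙ = 0 → nth-term test is INCONCLUSIVE
(Need other tests; this is actually a convergent p-series with p=4 > 1)

Inconclusive (lim aₙ = 0; need another test)


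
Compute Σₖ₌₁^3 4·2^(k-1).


Sₙ = 4×(2^3 - 1)/(2 - 1)
= 4×(8 - 1)/1
= 4×7/1
= 28

S_3 = 28


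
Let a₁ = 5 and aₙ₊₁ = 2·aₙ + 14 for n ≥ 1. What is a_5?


Computing step by step:
a_1 = 5
a_2 = 24
a_3 = 62
a_4 = 138
a_5 = 290


a_5 = 290


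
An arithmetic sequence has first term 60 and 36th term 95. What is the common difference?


d = (aₙ - a₁)/(n-1)
= (95 - 60)/(36-1)
= 35/35 = 1

d = 1


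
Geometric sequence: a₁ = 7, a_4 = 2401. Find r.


r^(n-1) = aₙ/a₁
r^3 = 2401/7 = 343
r = 343^(1/3)
= 7

r = 7


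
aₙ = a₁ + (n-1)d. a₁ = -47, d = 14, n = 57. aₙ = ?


aₙ = a₁ + (n-1)d
= -47 + (57-1)×14
= -47 + 784
= 737

a_57 = 737


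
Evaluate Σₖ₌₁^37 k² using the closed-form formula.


n = 37
n(n+1)(2n+1)/6 = 37×38×75/6
= 105450/6 = 17575

Σk² = 17575


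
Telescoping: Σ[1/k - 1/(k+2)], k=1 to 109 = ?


Telescoping with gap 2: two head and two tail terms survive.
= (1 + 1/2) - (1/110 + 1/111)
= 3/2 - 1/110 - 1/111 = 9047/6105

Sum = 9047/6105


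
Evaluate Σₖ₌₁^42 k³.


n(n+1)/2 = 42×43/2 = 903
Σk³ = 903² = 815409

Σk³ = 815409


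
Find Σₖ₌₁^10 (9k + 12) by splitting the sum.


Σ(9k+12) = 9·Σk + 12·n
= 9·55 + 12·10
= 495 + 120 = 615

Σ = 615


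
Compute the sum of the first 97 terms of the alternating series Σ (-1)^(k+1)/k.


S = 1 - 1/2 + 1/3 - 1/4 + 1/5 - 1/6 + 1/7 - 1/8 ± ...
= 0.6983
(Full series converges to +ln(2) ≈ +0.6931)

S_97 = 0.6983


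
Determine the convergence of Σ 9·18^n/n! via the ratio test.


aₙ = 9·18^n/n!
a_{n+1}/aₙ = 18^(n+1)/(n+1)! × n!/18^n  (constant 9 cancels)
= 18/(n+1)
L = lim(n→∞) 18/(n+1) = 0
L < 1 → series CONVERGES

Converges (ratio test: L = 0 < 1)


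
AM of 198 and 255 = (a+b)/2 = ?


AM = (198 + 255)/2 = 453/2 = 226.5

AM = 226.5


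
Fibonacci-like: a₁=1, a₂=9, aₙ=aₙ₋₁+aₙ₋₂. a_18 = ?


Computing iteratively: 1, 9, 10, 19, 29, 48, 77, 125, 202, 327, 529, 856, ...
a_18 = 15360

a_18 = 15360


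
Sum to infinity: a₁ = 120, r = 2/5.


S∞ = a₁/(1-r) = 120/(1 - 2/5)
= 120/(3/5)
= 200

S∞ = 200


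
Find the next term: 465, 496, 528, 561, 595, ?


Pattern: triangular numbers: n(n+1)/2
Terms: 465, 496, 528, 561, 595
Next term = 630

Next term = 630


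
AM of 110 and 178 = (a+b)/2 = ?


AM = (110 + 178)/2 = 288/2 = 144

AM = 144


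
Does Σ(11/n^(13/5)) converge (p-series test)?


p-series test: Σ c/n^p converges if p > 1, diverges if p ≤ 1 (constant c > 0 doesn't affect convergence).
p = 13/5
13/5 > 1 → CONVERGES

Converges (p = 13/5 > 1)


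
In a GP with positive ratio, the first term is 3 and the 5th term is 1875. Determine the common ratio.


r^(n-1) = aₙ/a₁
r^4 = 1875/3 = 625
r = 625^(1/4)
= ±5; taking r > 0 gives r = 5

r = 5


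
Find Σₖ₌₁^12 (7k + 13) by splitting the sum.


Σ(7k+13) = 7·Σk + 13·n
= 7·78 + 13·12
= 546 + 156 = 702

Σ = 702


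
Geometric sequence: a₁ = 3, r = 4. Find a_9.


aₙ = a₁·r^(n-1)
= 3×4^8
= 3×65536
= 196608

a_9 = 196608


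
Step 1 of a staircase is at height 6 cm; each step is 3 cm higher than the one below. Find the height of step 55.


aₙ = a₁ + (n-1)d
= 6 + (55-1)×3
= 6 + 162
= 168

a_55 = 168


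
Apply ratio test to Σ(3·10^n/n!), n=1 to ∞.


aₙ = 3·10^n/n!
a_{n+1}/aₙ = 10^(n+1)/(n+1)! × n!/10^n  (constant 3 cancels)
= 10/(n+1)
L = lim(n→∞) 10/(n+1) = 0
L < 1 → series CONVERGES

Converges (ratio test: L = 0 < 1)


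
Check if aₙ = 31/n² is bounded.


a₁ = 31, a₂ = 31/4, a₃ = 31/9, ...
0 < aₙ ≤ 31 for all n ≥ 1
The sequence IS bounded

Bounded (0 < aₙ ≤ 31)


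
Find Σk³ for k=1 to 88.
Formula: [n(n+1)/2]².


n(n+1)/2 = 88×89/2 = 3916
Σk³ = 3916² = 15335056

Σk³ = 15335056


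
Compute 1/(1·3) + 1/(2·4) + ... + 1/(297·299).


1/(k(k+2)) = (1/2)·(1/k - 1/(k+2)) (partial fractions)
Telescoping: Σ = (1/2)·(1 + 1/2 - 1/298 - 1/299) = 33264/44551

Sum = 33264/44551


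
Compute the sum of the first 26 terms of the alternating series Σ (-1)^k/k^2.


S = -1 + 1/4 - 1/9 + 1/16 - 1/25 + 1/36 - 1/49 + 1/64 ± ...
= -0.8218
(Full series converges to -π²/12 ≈ -0.8225)

S_26 = -0.8218


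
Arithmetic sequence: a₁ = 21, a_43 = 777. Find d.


d = (aₙ - a₁)/(n-1)
= (777 - 21)/(43-1)
= 756/42 = 18

d = 18


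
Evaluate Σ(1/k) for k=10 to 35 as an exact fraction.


Σₖ₌10^35 1/k = 1/10 + 1/11 + 1/12 + ... + 1/35
= 2471388351727/1875370816800
≈ 1.3178

Sum = 2471388351727/1875370816800 ≈ 1.3178


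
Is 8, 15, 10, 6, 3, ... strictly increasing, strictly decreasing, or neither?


Differences: 7, -5, -4, -3
Difference at position 1 is +7 (> 0) but position 2 is -5 (< 0) — sequence both rises and falls
→ NOT monotonic

Not monotonic


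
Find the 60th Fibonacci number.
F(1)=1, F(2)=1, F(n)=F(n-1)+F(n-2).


Fibonacci sequence: 1, 1, 2, 3, 5, 8, 13, 21, 34, 55, 89, ...
F(60) = 1548008755920

F(60) = 1548008755920


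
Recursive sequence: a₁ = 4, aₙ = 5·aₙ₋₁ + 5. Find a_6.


Computing step by step:
a_1 = 4
a_2 = 25
a_3 = 130
a_4 = 655
a_5 = 3280
a_6 = 16405


a_6 = 16405


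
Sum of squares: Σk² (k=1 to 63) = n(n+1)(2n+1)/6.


n = 63
n(n+1)(2n+1)/6 = 63×64×127/6
= 512064/6 = 85344

Σk² = 85344


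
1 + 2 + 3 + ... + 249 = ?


n(n+1)/2 = 249×250/2 = 62250/2 = 31125

Σk = 31125


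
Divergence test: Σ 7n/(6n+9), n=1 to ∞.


lim(n→∞) 7n/(6n+9) = 7/6 = 7/6  (divide numerator and denominator by n)
lim aₙ = 7/6 ≠ 0 → series DIVERGES

Diverges (lim aₙ = 7/6 ≠ 0)


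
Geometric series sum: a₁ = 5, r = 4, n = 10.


Sₙ = 5×(4^10 - 1)/(4 - 1)
= 5×(1048576 - 1)/3
= 5×1048575/3
= 1747625

S_10 = 1747625


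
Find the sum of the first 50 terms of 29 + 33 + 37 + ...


aₙ = 29 + (50-1)×4 = 225
Sₙ = n(a₁+aₙ)/2 = 50×(29+225)/2
= 50×254/2 = 6350

S_50 = 6350


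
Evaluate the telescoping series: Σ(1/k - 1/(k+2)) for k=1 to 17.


Telescoping with gap 2: two head and two tail terms survive.
= (1 + 1/2) - (1/18 + 1/19)
= 3/2 - 1/18 - 1/19 = 238/171

Sum = 238/171


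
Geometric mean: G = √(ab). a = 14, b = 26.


GM = √(14×26) = √364 = 19.0788

GM = 19.0788


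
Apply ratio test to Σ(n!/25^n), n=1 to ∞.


aₙ = n!/25^n
a_{n+1}/aₙ = (n+1)!/25^(n+1) × 25^n/n!
= (n+1)/25
L = lim(n→∞) (n+1)/25 = ∞
L > 1 → series DIVERGES

Diverges (ratio test: L = ∞ > 1)


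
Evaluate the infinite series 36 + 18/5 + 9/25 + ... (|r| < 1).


S∞ = a₁/(1-r) = 36/(1 - 1/10)
= 36/(9/10)
= 40

S∞ = 40


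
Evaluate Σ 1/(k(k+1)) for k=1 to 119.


1/(k(k+1)) = 1/k - 1/(k+1) (partial fractions)
Telescoping: Σ = 1 - 1/120 = 119/120

Sum = 119/120


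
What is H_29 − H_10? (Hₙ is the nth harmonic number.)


Σₖ₌11^29 1/k = 1/11 + 1/12 + 1/13 + ... + 1/29
= 2405217121297/2329089562800
≈ 1.0327

Sum = 2405217121297/2329089562800 ≈ 1.0327


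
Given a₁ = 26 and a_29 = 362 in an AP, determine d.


d = (aₙ - a₁)/(n-1)
= (362 - 26)/(29-1)
= 336/28 = 12

d = 12


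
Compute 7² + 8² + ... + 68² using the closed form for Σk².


Σₖ₌7^68 k² = Σₖ₌₁^68 k² − Σₖ₌₁^6 k²
= 68·69·137/6 − 6·7·13/6
= 107134 − 91 = 107043

Σk² = 107043


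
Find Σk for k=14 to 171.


Σₖ₌14^171 k = Σₖ₌₁^171 k − Σₖ₌₁^13 k
= 171·172/2 − 13·14/2
= 14706 − 91 = 14615

Σk = 14615


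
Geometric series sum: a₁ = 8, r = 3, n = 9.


Sₙ = 8×(3^9 - 1)/(3 - 1)
= 8×(19683 - 1)/2
= 8×19682/2
= 78728

S_9 = 78728


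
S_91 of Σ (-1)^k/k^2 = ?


S = -1 + 1/4 - 1/9 + 1/16 - 1/25 + 1/36 - 1/49 + 1/64 ± ...
= -0.8225
(Full series converges to -π²/12 ≈ -0.8225)

S_91 = -0.8225


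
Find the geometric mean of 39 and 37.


GM = √(39×37) = √1443 = 37.9868

GM = 37.9868


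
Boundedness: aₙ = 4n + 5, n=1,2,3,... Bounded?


aₙ = 4n + 5 → as n→∞, aₙ→∞
No finite upper bound exists
The sequence is UNBOUNDED

Unbounded (aₙ → ∞ as n → ∞)


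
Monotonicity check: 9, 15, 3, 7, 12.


Differences: 6, -12, 4, 5
Difference at position 1 is +6 (> 0) but position 2 is -12 (< 0) — sequence both rises and falls
→ NOT monotonic

Not monotonic


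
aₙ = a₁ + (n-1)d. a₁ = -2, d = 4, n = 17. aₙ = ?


aₙ = a₁ + (n-1)d
= -2 + (17-1)×4
= -2 + 64
= 62

a_17 = 62


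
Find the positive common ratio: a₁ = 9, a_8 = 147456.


r^(n-1) = aₙ/a₁
r^7 = 147456/9 = 16384
r = 16384^(1/7)
= 4

r = 4


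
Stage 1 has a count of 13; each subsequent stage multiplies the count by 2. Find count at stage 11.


aₙ = a₁·r^(n-1)
= 13×2^10
= 13×1024
= 13312

a_11 = 13312


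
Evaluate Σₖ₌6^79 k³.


Σₖ₌6^79 k³ = [79·80/2]² − [5·6/2]²
= 9985600 − 225 = 9985375

Σk³ = 9985375


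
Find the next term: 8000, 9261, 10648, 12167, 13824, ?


Pattern: perfect cubes: n³
Terms: 8000, 9261, 10648, 12167, 13824
Next term = 15625

Next term = 15625


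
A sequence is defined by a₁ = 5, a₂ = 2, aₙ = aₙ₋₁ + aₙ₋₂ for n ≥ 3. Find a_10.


Computing iteratively: 5, 2, 7, 9, 16, 25, 41, 66, 107, 173
a_10 = 173

a_10 = 173


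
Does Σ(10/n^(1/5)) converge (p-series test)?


p-series test: Σ c/n^p converges if p > 1, diverges if p ≤ 1 (constant c > 0 doesn't affect convergence).
p = 1/5
1/5 ≤ 1 → DIVERGES

Diverges (p = 1/5 ≤ 1)


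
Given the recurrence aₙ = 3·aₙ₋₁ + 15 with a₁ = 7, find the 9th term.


Computing step by step:
a_1 = 7
a_2 = 36
a_3 = 123
a_4 = 384
a_5 = 1167
a_6 = 3516
a_7 = 10563
a_8 = 31704
a_9 = 95127


a_9 = 95127


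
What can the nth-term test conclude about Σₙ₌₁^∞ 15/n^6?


lim(n→∞) 15/n^6 = 0
lim aₙ = 0 → nth-term test is INCONCLUSIVE
(Need other tests; this is actually a convergent p-series with p=6 > 1)

Inconclusive (lim aₙ = 0; need another test)


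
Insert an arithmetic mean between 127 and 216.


AM = (127 + 216)/2 = 343/2 = 171.5

AM = 171.5


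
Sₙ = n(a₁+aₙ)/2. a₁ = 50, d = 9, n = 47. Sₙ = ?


aₙ = 50 + (47-1)×9 = 464
Sₙ = n(a₁+aₙ)/2 = 47×(50+464)/2
= 47×514/2 = 12079

S_47 = 12079


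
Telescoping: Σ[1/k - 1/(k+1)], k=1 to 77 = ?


Telescoping: adjacent terms cancel.
= 1/1 - 1/78
= 1 - 1/78 = 77/78

Sum = 77/78


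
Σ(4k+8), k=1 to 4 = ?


Σ(4k+8) = 4·Σk + 8·n
= 4·10 + 8·4
= 40 + 32 = 72

Σ = 72


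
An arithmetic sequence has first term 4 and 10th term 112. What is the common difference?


d = (aₙ - a₁)/(n-1)
= (112 - 4)/(10-1)
= 108/9 = 12

d = 12


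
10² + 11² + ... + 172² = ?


Σₖ₌10^172 k² = Σₖ₌₁^172 k² − Σₖ₌₁^9 k²
= 172·173·345/6 − 9·10·19/6
= 1710970 − 285 = 1710685

Σk² = 1710685


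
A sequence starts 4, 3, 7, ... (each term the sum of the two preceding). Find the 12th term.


Computing iteratively: 4, 3, 7, 10, 17, 27, 44, 71, 115, 186, 301, 487
a_12 = 487

a_12 = 487


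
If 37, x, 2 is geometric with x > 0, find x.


GM = √(37×2) = √74 = 8.6023

GM = 8.6023


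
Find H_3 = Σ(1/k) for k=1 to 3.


H_3 = 1/1 + 1/2 + 1/3
= 11/6
≈ 1.8333

H_3 = 11/6 ≈ 1.8333


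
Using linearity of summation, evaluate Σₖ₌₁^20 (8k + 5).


Σ(8k+5) = 8·Σk + 5·n
= 8·210 + 5·20
= 1680 + 100 = 1780

Σ = 1780


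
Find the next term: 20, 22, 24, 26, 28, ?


Pattern: arithmetic (d=2)
Terms: 20, 22, 24, 26, 28
Next term = 30

Next term = 30


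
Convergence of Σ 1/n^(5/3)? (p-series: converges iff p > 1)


p-series test: Σ c/n^p converges if p > 1, diverges if p ≤ 1 (constant c > 0 doesn't affect convergence).
p = 5/3
5/3 > 1 → CONVERGES

Converges (p = 5/3 > 1)


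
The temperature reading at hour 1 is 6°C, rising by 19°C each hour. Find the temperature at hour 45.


aₙ = a₁ + (n-1)d
= 6 + (45-1)×19
= 6 + 836
= 842

a_45 = 842


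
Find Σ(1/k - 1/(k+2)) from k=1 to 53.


Telescoping with gap 2: two head and two tail terms survive.
= (1 + 1/2) - (1/54 + 1/55)
= 3/2 - 1/54 - 1/55 = 2173/1485

Sum = 2173/1485


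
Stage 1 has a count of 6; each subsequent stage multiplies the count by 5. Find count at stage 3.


aₙ = a₁·r^(n-1)
= 6×5^2
= 6×25
= 150

a_3 = 150


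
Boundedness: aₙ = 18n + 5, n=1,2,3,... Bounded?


aₙ = 18n + 5 → as n→∞, aₙ→∞
No finite upper bound exists
The sequence is UNBOUNDED

Unbounded (aₙ → ∞ as n → ∞)


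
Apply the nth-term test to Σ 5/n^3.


lim(n→∞) 5/n^3 = 0
lim aₙ = 0 → nth-term test is INCONCLUSIVE
(Need other tests; this is actually a convergent p-series with p=3 > 1)

Inconclusive (lim aₙ = 0; need another test)


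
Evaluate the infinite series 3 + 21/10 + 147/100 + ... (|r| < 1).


S∞ = a₁/(1-r) = 3/(1 - 7/10)
= 3/(3/10)
= 10

S∞ = 10


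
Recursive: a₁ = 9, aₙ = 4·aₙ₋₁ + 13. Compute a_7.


Computing step by step:
a_1 = 9
a_2 = 49
a_3 = 209
a_4 = 849
a_5 = 3409
a_6 = 13649
a_7 = 54609


a_7 = 54609


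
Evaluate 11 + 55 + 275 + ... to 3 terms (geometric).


Sₙ = 11×(5^3 - 1)/(5 - 1)
= 11×(125 - 1)/4
= 11×124/4
= 341

S_3 = 341


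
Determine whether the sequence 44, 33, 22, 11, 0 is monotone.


Differences: -11, -11, -11, -11
All differences < 0 → strictly DECREASING

Monotonically decreasing


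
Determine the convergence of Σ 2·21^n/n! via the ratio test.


aₙ = 2·21^n/n!
a_{n+1}/aₙ = 21^(n+1)/(n+1)! × n!/21^n  (constant 2 cancels)
= 21/(n+1)
L = lim(n→∞) 21/(n+1) = 0
L < 1 → series CONVERGES

Converges (ratio test: L = 0 < 1)


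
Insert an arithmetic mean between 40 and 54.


AM = (40 + 54)/2 = 94/2 = 47

AM = 47


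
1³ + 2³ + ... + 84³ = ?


n(n+1)/2 = 84×85/2 = 3570
Σk³ = 3570² = 12744900

Σk³ = 12744900


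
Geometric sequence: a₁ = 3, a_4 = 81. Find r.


r^(n-1) = aₙ/a₁
r^3 = 81/3 = 27
r = 27^(1/3)
= 3

r = 3


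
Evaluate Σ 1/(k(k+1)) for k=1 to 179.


1/(k(k+1)) = 1/k - 1/(k+1) (partial fractions)
Telescoping: Σ = 1 - 1/180 = 179/180

Sum = 179/180


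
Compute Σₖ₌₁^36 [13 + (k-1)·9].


aₙ = 13 + (36-1)×9 = 328
Sₙ = n(a₁+aₙ)/2 = 36×(13+328)/2
= 36×341/2 = 6138

S_36 = 6138


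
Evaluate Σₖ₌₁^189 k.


n(n+1)/2 = 189×190/2 = 35910/2 = 17955

Σk = 17955


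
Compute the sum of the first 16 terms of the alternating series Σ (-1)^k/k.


S = -1 + 1/2 - 1/3 + 1/4 - 1/5 + 1/6 - 1/7 + 1/8 ± ...
= -0.6629
(Full series converges to -ln(2) ≈ -0.6931)

S_16 = -0.6629


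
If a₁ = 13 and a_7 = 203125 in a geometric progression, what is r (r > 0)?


r^(n-1) = aₙ/a₁
r^6 = 203125/13 = 15625
r = 15625^(1/6)
= ±5; taking r > 0 gives r = 5

r = 5


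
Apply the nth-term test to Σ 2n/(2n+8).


lim(n→∞) 2n/(2n+8) = 2/2 = 1  (divide numerator and denominator by n)
lim aₙ = 1 ≠ 0 → series DIVERGES

Diverges (lim aₙ = 1 ≠ 0)


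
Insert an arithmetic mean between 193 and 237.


AM = (193 + 237)/2 = 430/2 = 215

AM = 215


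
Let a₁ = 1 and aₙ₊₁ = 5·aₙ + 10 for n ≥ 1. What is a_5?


Computing step by step:
a_1 = 1
a_2 = 15
a_3 = 85
a_4 = 435
a_5 = 2185


a_5 = 2185


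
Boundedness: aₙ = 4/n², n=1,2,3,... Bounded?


a₁ = 4, a₂ = 4/4, a₃ = 4/9, ...
0 < aₙ ≤ 4 for all n ≥ 1
The sequence IS bounded

Bounded (0 < aₙ ≤ 4)


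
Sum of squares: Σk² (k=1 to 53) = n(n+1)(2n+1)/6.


n = 53
n(n+1)(2n+1)/6 = 53×54×107/6
= 306234/6 = 51039

Σk² = 51039


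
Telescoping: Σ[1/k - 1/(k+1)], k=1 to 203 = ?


Telescoping: adjacent terms cancel.
= 1/1 - 1/204
= 1 - 1/204 = 203/204

Sum = 203/204


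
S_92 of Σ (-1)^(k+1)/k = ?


S = 1 - 1/2 + 1/3 - 1/4 + 1/5 - 1/6 + 1/7 - 1/8 ± ...
= 0.6877
(Full series converges to +ln(2) ≈ +0.6931)

S_92 = 0.6877


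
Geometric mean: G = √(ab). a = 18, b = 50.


GM = √(18×50) = √900 = 30

GM = 30


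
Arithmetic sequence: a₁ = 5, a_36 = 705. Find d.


d = (aₙ - a₁)/(n-1)
= (705 - 5)/(36-1)
= 700/35 = 20

d = 20


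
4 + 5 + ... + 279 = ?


Σₖ₌4^279 k = Σₖ₌₁^279 k − Σₖ₌₁^3 k
= 279·280/2 − 3·4/2
= 39060 − 6 = 39054

Σk = 39054


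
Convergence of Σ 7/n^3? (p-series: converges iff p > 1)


p-series test: Σ c/n^p converges if p > 1, diverges if p ≤ 1 (constant c > 0 doesn't affect convergence).
p = 3
3 > 1 → CONVERGES

Converges (p = 3 > 1)


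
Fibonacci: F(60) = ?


Fibonacci sequence: 1, 1, 2, 3, 5, 8, 13, 21, 34, 55, 89, ...
F(60) = 1548008755920

F(60) = 1548008755920


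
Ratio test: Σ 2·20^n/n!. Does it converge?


aₙ = 2·20^n/n!
a_{n+1}/aₙ = 20^(n+1)/(n+1)! × n!/20^n  (constant 2 cancels)
= 20/(n+1)
L = lim(n→∞) 20/(n+1) = 0
L < 1 → series CONVERGES

Converges (ratio test: L = 0 < 1)


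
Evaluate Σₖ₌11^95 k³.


Σₖ₌11^95 k³ = [95·96/2]² − [10·11/2]²
= 20793600 − 3025 = 20790575

Σk³ = 20790575


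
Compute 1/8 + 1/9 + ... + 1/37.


Σₖ₌8^37 1/k = 1/8 + 1/9 + 1/10 + ... + 1/37
= 111627652111399/69388720221600
≈ 1.6087

Sum = 111627652111399/69388720221600 ≈ 1.6087


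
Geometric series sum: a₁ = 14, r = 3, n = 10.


Sₙ = 14×(3^10 - 1)/(3 - 1)
= 14×(59049 - 1)/2
= 14×59048/2
= 413336

S_10 = 413336


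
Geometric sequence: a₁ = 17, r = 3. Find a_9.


aₙ = a₁·r^(n-1)
= 17×3^8
= 17×6561
= 111537

a_9 = 111537


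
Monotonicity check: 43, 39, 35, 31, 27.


Differences: -4, -4, -4, -4
All differences < 0 → strictly DECREASING

Monotonically decreasing


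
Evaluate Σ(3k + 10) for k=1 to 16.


Σ(3k+10) = 3·Σk + 10·n
= 3·136 + 10·16
= 408 + 160 = 568

Σ = 568


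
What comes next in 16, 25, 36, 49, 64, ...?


Pattern: perfect squares: n²
Terms: 16, 25, 36, 49, 64
Next term = 81

Next term = 81


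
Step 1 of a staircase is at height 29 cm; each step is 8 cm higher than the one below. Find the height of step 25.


aₙ = a₁ + (n-1)d
= 29 + (25-1)×8
= 29 + 192
= 221

a_25 = 221


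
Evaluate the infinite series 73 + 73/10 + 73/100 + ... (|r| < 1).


S∞ = a₁/(1-r) = 73/(1 - 1/10)
= 73/(9/10)
= 730/9

S∞ = 730/9


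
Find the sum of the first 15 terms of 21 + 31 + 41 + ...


aₙ = 21 + (15-1)×10 = 161
Sₙ = n(a₁+aₙ)/2 = 15×(21+161)/2
= 15×182/2 = 1365

S_15 = 1365


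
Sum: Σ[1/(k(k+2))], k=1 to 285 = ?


1/(k(k+2)) = (1/2)·(1/k - 1/(k+2)) (partial fractions)
Telescoping: Σ = (1/2)·(1 + 1/2 - 1/286 - 1/287) = 61275/82082

Sum = 61275/82082


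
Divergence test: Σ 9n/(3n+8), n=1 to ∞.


lim(n→∞) 9n/(3n+8) = 9/3 = 3  (divide numerator and denominator by n)
lim aₙ = 3 ≠ 0 → series DIVERGES

Diverges (lim aₙ = 3 ≠ 0)


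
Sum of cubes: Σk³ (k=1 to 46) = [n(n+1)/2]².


n(n+1)/2 = 46×47/2 = 1081
Σk³ = 1081² = 1168561

Σk³ = 1168561


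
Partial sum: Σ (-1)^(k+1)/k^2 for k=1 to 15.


S = 1 - 1/4 + 1/9 - 1/16 + 1/25 - 1/36 + 1/49 - 1/64 ± ...
= 0.8245
(Full series converges to +π²/12 ≈ +0.8225)

S_15 = 0.8245


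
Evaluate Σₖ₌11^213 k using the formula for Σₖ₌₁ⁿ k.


Σₖ₌11^213 k = Σₖ₌₁^213 k − Σₖ₌₁^10 k
= 213·214/2 − 10·11/2
= 22791 − 55 = 22736

Σk = 22736


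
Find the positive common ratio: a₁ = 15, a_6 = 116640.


r^(n-1) = aₙ/a₁
r^5 = 116640/15 = 7776
r = 7776^(1/5)
= 6

r = 6


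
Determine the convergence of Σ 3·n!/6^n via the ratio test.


aₙ = 3·n!/6^n
a_{n+1}/aₙ = (n+1)!/6^(n+1) × 6^n/n!  (constant 3 cancels)
= (n+1)/6
L = lim(n→∞) (n+1)/6 = ∞
L > 1 → series DIVERGES

Diverges (ratio test: L = ∞ > 1)


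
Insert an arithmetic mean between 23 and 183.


AM = (23 + 183)/2 = 206/2 = 103

AM = 103


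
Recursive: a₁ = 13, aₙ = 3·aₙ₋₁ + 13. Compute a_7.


Computing step by step:
a_1 = 13
a_2 = 52
a_3 = 169
a_4 = 520
a_5 = 1573
a_6 = 4732
a_7 = 14209


a_7 = 14209


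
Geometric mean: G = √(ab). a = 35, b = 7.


GM = √(35×7) = √245 = 15.6525

GM = 15.6525


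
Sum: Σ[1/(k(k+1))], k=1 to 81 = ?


1/(k(k+1)) = 1/k - 1/(k+1) (partial fractions)
Telescoping: Σ = 1 - 1/82 = 81/82

Sum = 81/82


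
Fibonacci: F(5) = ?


Fibonacci sequence: 1, 1, 2, 3, 5
F(5) = 5

F(5) = 5


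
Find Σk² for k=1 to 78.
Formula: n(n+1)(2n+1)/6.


n = 78
n(n+1)(2n+1)/6 = 78×79×157/6
= 967434/6 = 161239

Σk² = 161239


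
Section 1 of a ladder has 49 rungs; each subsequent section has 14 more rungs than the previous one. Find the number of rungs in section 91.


aₙ = a₁ + (n-1)d
= 49 + (91-1)×14
= 49 + 1260
= 1309

a_91 = 1309


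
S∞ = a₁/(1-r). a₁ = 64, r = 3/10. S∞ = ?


S∞ = a₁/(1-r) = 64/(1 - 3/10)
= 64/(7/10)
= 640/7

S∞ = 640/7


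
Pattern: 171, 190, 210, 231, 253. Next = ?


Pattern: triangular numbers: n(n+1)/2
Terms: 171, 190, 210, 231, 253
Next term = 276

Next term = 276


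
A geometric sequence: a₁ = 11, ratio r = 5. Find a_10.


aₙ = a₁·r^(n-1)
= 11×5^9
= 11×1953125
= 21484375

a_10 = 21484375


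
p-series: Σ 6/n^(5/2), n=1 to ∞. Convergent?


p-series test: Σ c/n^p converges if p > 1, diverges if p ≤ 1 (constant c > 0 doesn't affect convergence).
p = 5/2
5/2 > 1 → CONVERGES

Converges (p = 5/2 > 1)


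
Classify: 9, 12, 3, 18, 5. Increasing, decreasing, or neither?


Differences: 3, -9, 15, -13
Difference at position 1 is +3 (> 0) but position 2 is -9 (< 0) — sequence both rises and falls
→ NOT monotonic

Not monotonic


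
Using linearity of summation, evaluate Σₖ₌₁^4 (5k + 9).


Σ(5k+9) = 5·Σk + 9·n
= 5·10 + 9·4
= 50 + 36 = 86

Σ = 86


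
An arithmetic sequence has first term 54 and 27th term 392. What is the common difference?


d = (aₙ - a₁)/(n-1)
= (392 - 54)/(27-1)
= 338/26 = 13

d = 13


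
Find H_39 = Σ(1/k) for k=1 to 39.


H_39 = 1/1 + 1/2 + 1/3 + ... + 1/39
= 2066035355155033/485721041551200
≈ 4.2535

H_39 = 2066035355155033/485721041551200 ≈ 4.2535


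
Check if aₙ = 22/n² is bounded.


a₁ = 22, a₂ = 22/4, a₃ = 22/9, ...
0 < aₙ ≤ 22 for all n ≥ 1
The sequence IS bounded

Bounded (0 < aₙ ≤ 22)


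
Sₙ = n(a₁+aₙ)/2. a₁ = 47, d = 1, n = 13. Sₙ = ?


aₙ = 47 + (13-1)×1 = 59
Sₙ = n(a₁+aₙ)/2 = 13×(47+59)/2
= 13×106/2 = 689

S_13 = 689


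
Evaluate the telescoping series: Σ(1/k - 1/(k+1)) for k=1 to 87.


Telescoping: adjacent terms cancel.
= 1/1 - 1/88
= 1 - 1/88 = 87/88

Sum = 87/88


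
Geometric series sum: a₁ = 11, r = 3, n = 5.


Sₙ = 11×(3^5 - 1)/(3 - 1)
= 11×(243 - 1)/2
= 11×242/2
= 1331

S_5 = 1331


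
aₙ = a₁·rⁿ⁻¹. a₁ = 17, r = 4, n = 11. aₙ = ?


aₙ = a₁·r^(n-1)
= 17×4^10
= 17×1048576
= 17825792

a_11 = 17825792


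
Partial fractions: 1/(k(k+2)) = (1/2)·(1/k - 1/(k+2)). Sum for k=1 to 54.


1/(k(k+2)) = (1/2)·(1/k - 1/(k+2)) (partial fractions)
Telescoping: Σ = (1/2)·(1 + 1/2 - 1/55 - 1/56) = 4509/6160

Sum = 4509/6160


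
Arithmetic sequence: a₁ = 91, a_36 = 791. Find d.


d = (aₙ - a₁)/(n-1)
= (791 - 91)/(36-1)
= 700/35 = 20

d = 20


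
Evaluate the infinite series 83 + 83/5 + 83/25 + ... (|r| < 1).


S∞ = a₁/(1-r) = 83/(1 - 1/5)
= 83/(4/5)
= 415/4

S∞ = 415/4


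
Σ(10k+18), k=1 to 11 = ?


Σ(10k+18) = 10·Σk + 18·n
= 10·66 + 18·11
= 660 + 198 = 858

Σ = 858


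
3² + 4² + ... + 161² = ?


Σₖ₌3^161 k² = Σₖ₌₁^161 k² − Σₖ₌₁^2 k²
= 161·162·323/6 − 2·3·5/6
= 1404081 − 5 = 1404076

Σk² = 1404076


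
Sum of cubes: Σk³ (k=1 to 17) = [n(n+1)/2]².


n(n+1)/2 = 17×18/2 = 153
Σk³ = 153² = 23409

Σk³ = 23409


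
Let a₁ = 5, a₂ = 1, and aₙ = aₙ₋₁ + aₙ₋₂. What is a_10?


Computing iteratively: 5, 1, 6, 7, 13, 20, 33, 53, 86, 139
a_10 = 139

a_10 = 139


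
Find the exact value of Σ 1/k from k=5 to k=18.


Σₖ₌5^18 1/k = 1/5 + 1/6 + 1/7 + ... + 1/18
= 5765801/4084080
≈ 1.4118

Sum = 5765801/4084080 ≈ 1.4118


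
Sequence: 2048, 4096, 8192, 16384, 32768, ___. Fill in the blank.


Pattern: powers of 2: 2ⁿ
Terms: 2048, 4096, 8192, 16384, 32768
Next term = 65536

Next term = 65536


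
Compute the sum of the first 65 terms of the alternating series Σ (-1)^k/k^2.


S = -1 + 1/4 - 1/9 + 1/16 - 1/25 + 1/36 - 1/49 + 1/64 ± ...
= -0.8226
(Full series converges to -π²/12 ≈ -0.8225)

S_65 = -0.8226


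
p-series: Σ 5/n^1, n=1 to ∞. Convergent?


p-series test: Σ c/n^p converges if p > 1, diverges if p ≤ 1 (constant c > 0 doesn't affect convergence).
p = 1
1 ≤ 1 → DIVERGES

Diverges (p = 1 ≤ 1)


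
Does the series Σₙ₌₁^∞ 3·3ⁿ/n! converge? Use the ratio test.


aₙ = 3·3^n/n!
a_{n+1}/aₙ = 3^(n+1)/(n+1)! × n!/3^n  (constant 3 cancels)
= 3/(n+1)
L = lim(n→∞) 3/(n+1) = 0
L < 1 → series CONVERGES

Converges (ratio test: L = 0 < 1)


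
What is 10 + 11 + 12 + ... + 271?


Σₖ₌10^271 k = Σₖ₌₁^271 k − Σₖ₌₁^9 k
= 271·272/2 − 9·10/2
= 36856 − 45 = 36811

Σk = 36811


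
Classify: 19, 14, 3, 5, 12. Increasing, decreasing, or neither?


Differences: -5, -11, 2, 7
Difference at position 3 is +2 (> 0) but position 1 is -5 (< 0) — sequence both rises and falls
→ NOT monotonic

Not monotonic


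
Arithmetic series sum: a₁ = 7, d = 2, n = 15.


aₙ = 7 + (15-1)×2 = 35
Sₙ = n(a₁+aₙ)/2 = 15×(7+35)/2
= 15×42/2 = 315

S_15 = 315


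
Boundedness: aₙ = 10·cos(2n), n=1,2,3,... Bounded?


For all n, -1 ≤ cos(2n) ≤ 1, so -10 ≤ 10·cos(2n) ≤ 10
Lower bound: -10, Upper bound: 10
The sequence IS bounded

Bounded (-10 ≤ aₙ ≤ 10)


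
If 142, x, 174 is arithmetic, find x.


AM = (142 + 174)/2 = 316/2 = 158

AM = 158


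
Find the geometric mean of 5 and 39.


GM = √(5×39) = √195 = 13.9642

GM = 13.9642


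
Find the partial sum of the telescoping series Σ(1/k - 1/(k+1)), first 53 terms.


Telescoping: adjacent terms cancel.
= 1/1 - 1/54
= 1 - 1/54 = 53/54

Sum = 53/54


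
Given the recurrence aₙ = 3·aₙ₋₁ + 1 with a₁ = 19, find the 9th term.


Computing step by step:
a_1 = 19
a_2 = 58
a_3 = 175
a_4 = 526
a_5 = 1579
a_6 = 4738
a_7 = 14215
a_8 = 42646
a_9 = 127939


a_9 = 127939


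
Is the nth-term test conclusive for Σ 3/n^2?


lim(n→∞) 3/n^2 = 0
lim aₙ = 0 → nth-term test is INCONCLUSIVE
(Need other tests; this is actually a convergent p-series with p=2 > 1)

Inconclusive (lim aₙ = 0; need another test)


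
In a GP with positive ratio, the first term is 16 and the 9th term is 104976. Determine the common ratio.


r^(n-1) = aₙ/a₁
r^8 = 104976/16 = 6561
r = 6561^(1/8)
= ±3; taking r > 0 gives r = 3

r = 3


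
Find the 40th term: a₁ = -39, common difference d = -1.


aₙ = a₁ + (n-1)d
= -39 + (40-1)×-1
= -39 - 39
= -78

a_40 = -78


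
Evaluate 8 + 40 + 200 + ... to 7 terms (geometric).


Sₙ = 8×(5^7 - 1)/(5 - 1)
= 8×(78125 - 1)/4
= 8×78124/4
= 156248

S_7 = 156248


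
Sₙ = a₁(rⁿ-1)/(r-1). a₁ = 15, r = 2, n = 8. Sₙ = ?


Sₙ = 15×(2^8 - 1)/(2 - 1)
= 15×(256 - 1)/1
= 15×255/1
= 3825

S_8 = 3825


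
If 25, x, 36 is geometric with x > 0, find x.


GM = √(25×36) = √900 = 30

GM = 30


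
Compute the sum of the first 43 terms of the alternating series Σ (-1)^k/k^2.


S = -1 + 1/4 - 1/9 + 1/16 - 1/25 + 1/36 - 1/49 + 1/64 ± ...
= -0.8227
(Full series converges to -π²/12 ≈ -0.8225)

S_43 = -0.8227


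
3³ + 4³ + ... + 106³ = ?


Σₖ₌3^106 k³ = [106·107/2]² − [2·3/2]²
= 32160241 − 9 = 32160232

Σk³ = 32160232


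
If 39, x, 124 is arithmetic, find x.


AM = (39 + 124)/2 = 163/2 = 81.5

AM = 81.5


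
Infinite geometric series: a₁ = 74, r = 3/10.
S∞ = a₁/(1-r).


S∞ = a₁/(1-r) = 74/(1 - 3/10)
= 74/(7/10)
= 740/7

S∞ = 740/7


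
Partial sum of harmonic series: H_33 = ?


H_33 = 1/1 + 1/2 + 1/3 + ... + 1/33
= 53676090078349/13127595717600
≈ 4.0888

H_33 = 53676090078349/13127595717600 ≈ 4.0888


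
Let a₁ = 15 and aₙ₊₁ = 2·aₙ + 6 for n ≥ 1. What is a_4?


Computing step by step:
a_1 = 15
a_2 = 36
a_3 = 78
a_4 = 162


a_4 = 162


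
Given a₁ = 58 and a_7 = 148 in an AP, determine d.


d = (aₙ - a₁)/(n-1)
= (148 - 58)/(7-1)
= 90/6 = 15

d = 15


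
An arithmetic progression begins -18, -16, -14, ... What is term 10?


aₙ = a₁ + (n-1)d
= -18 + (10-1)×2
= -18 + 18
= 0

a_10 = 0


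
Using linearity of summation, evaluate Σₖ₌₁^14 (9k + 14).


Σ(9k+14) = 9·Σk + 14·n
= 9·105 + 14·14
= 945 + 196 = 1141

Σ = 1141


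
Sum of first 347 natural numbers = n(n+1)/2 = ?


n(n+1)/2 = 347×348/2 = 120756/2 = 60378

Σk = 60378


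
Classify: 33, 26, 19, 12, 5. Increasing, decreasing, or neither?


Differences: -7, -7, -7, -7
All differences < 0 → strictly DECREASING

Monotonically decreasing


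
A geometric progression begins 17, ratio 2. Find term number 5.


aₙ = a₁·r^(n-1)
= 17×2^4
= 17×16
= 272

a_5 = 272


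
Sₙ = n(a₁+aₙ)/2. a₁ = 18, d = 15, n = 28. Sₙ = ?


aₙ = 18 + (28-1)×15 = 423
Sₙ = n(a₁+aₙ)/2 = 28×(18+423)/2
= 28×441/2 = 6174

S_28 = 6174


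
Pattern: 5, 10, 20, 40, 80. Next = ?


Pattern: geometric (r=2)
Terms: 5, 10, 20, 40, 80
Next term = 160

Next term = 160


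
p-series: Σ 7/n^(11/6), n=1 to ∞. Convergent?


p-series test: Σ c/n^p converges if p > 1, diverges if p ≤ 1 (constant c > 0 doesn't affect convergence).
p = 11/6
11/6 > 1 → CONVERGES

Converges (p = 11/6 > 1)


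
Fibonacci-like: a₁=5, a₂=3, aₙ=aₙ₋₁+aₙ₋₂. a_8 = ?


Computing iteratively: 5, 3, 8, 11, 19, 30, 49, 79
a_8 = 79

a_8 = 79


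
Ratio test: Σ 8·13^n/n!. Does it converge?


aₙ = 8·13^n/n!
a_{n+1}/aₙ = 13^(n+1)/(n+1)! × n!/13^n  (constant 8 cancels)
= 13/(n+1)
L = lim(n→∞) 13/(n+1) = 0
L < 1 → series CONVERGES

Converges (ratio test: L = 0 < 1)


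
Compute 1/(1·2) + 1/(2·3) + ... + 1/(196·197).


1/(k(k+1)) = 1/k - 1/(k+1) (partial fractions)
Telescoping: Σ = 1 - 1/197 = 196/197

Sum = 196/197


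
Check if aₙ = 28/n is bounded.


a₁ = 28, a₂ = 28/2, a₃ = 28/3, ...
0 < aₙ ≤ 28 for all n ≥ 1
Lower bound: 0, Upper bound: 28
The sequence IS bounded

Bounded (0 < aₙ ≤ 28)


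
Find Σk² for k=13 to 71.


Σₖ₌13^71 k² = Σₖ₌₁^71 k² − Σₖ₌₁^12 k²
= 71·72·143/6 − 12·13·25/6
= 121836 − 650 = 121186

Σk² = 121186


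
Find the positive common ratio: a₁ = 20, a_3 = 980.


r^(n-1) = aₙ/a₁
r^2 = 980/20 = 49
r = 49^(1/2)
= ±7; taking r > 0 gives r = 7

r = 7


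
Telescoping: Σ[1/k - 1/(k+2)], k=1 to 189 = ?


Telescoping with gap 2: two head and two tail terms survive.
= (1 + 1/2) - (1/190 + 1/191)
= 3/2 - 1/190 - 1/191 = 27027/18145

Sum = 27027/18145


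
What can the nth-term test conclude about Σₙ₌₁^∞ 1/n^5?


lim(n→∞) 1/n^5 = 0
lim aₙ = 0 → nth-term test is INCONCLUSIVE
(Need other tests; this is actually a convergent p-series with p=5 > 1)

Inconclusive (lim aₙ = 0; need another test)


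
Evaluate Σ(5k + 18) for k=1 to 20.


Σ(5k+18) = 5·Σk + 18·n
= 5·210 + 18·20
= 1050 + 360 = 1410

Σ = 1410


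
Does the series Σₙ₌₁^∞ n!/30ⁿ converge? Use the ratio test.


aₙ = n!/30^n
a_{n+1}/aₙ = (n+1)!/30^(n+1) × 30^n/n!
= (n+1)/30
L = lim(n→∞) (n+1)/30 = ∞
L > 1 → series DIVERGES

Diverges (ratio test: L = ∞ > 1)


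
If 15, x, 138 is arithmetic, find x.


AM = (15 + 138)/2 = 153/2 = 76.5

AM = 76.5


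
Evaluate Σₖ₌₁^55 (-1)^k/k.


S = -1 + 1/2 - 1/3 + 1/4 - 1/5 + 1/6 - 1/7 + 1/8 ± ...
= -0.7022
(Full series converges to -ln(2) ≈ -0.6931)

S_55 = -0.7022


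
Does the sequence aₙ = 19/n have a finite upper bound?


a₁ = 19, a₂ = 19/2, a₃ = 19/3, ...
0 < aₙ ≤ 19 for all n ≥ 1
Lower bound: 0, Upper bound: 19
The sequence IS bounded

Bounded (0 < aₙ ≤ 19)


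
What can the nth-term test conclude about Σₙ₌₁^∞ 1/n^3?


lim(n→∞) 1/n^3 = 0
lim aₙ = 0 → nth-term test is INCONCLUSIVE
(Need other tests; this is actually a convergent p-series with p=3 > 1)

Inconclusive (lim aₙ = 0; need another test)


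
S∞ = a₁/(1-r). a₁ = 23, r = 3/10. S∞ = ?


S∞ = a₁/(1-r) = 23/(1 - 3/10)
= 23/(7/10)
= 230/7

S∞ = 230/7


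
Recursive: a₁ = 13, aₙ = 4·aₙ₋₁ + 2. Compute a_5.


Computing step by step:
a_1 = 13
a_2 = 54
a_3 = 218
a_4 = 874
a_5 = 3498


a_5 = 3498


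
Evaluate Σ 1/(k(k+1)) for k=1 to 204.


1/(k(k+1)) = 1/k - 1/(k+1) (partial fractions)
Telescoping: Σ = 1 - 1/205 = 204/205

Sum = 204/205


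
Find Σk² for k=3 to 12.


Σₖ₌3^12 k² = Σₖ₌₁^12 k² − Σₖ₌₁^2 k²
= 12·13·25/6 − 2·3·5/6
= 650 − 5 = 645

Σk² = 645


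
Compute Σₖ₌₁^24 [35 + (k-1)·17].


aₙ = 35 + (24-1)×17 = 426
Sₙ = n(a₁+aₙ)/2 = 24×(35+426)/2
= 24×461/2 = 5532

S_24 = 5532


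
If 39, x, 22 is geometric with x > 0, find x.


GM = √(39×22) = √858 = 29.2916

GM = 29.2916


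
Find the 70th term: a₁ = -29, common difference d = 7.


aₙ = a₁ + (n-1)d
= -29 + (70-1)×7
= -29 + 483
= 454

a_70 = 454


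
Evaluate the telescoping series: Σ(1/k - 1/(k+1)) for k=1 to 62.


Telescoping: adjacent terms cancel.
= 1/1 - 1/63
= 1 - 1/63 = 62/63

Sum = 62/63


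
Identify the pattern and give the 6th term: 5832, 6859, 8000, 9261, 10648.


Pattern: perfect cubes: n³
Terms: 5832, 6859, 8000, 9261, 10648
Next term = 12167

Next term = 12167


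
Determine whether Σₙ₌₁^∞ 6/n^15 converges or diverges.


p-series test: Σ c/n^p converges if p > 1, diverges if p ≤ 1 (constant c > 0 doesn't affect convergence).
p = 15
15 > 1 → CONVERGES

Converges (p = 15 > 1)


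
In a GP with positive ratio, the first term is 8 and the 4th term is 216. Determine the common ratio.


r^(n-1) = aₙ/a₁
r^3 = 216/8 = 27
r = 27^(1/3)
= 3

r = 3


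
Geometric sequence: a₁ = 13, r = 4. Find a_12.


aₙ = a₁·r^(n-1)
= 13×4^11
= 13×4194304
= 54525952

a_12 = 54525952


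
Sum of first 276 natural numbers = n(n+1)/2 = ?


n(n+1)/2 = 276×277/2 = 76452/2 = 38226

Σk = 38226


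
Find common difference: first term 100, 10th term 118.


d = (aₙ - a₁)/(n-1)
= (118 - 100)/(10-1)
= 18/9 = 2

d = 2


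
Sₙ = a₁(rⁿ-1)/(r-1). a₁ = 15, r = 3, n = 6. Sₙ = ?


Sₙ = 15×(3^6 - 1)/(3 - 1)
= 15×(729 - 1)/2
= 15×728/2
= 5460

S_6 = 5460


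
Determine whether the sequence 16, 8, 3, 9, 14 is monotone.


Differences: -8, -5, 6, 5
Difference at position 3 is +6 (> 0) but position 1 is -8 (< 0) — sequence both rises and falls
→ NOT monotonic

Not monotonic


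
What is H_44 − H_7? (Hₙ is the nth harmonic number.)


Σₖ₌8^44 1/k = 1/8 + 1/9 + 1/10 + ... + 1/44
= 16765630606168108789/9419588158802421600
≈ 1.7799

Sum = 16765630606168108789/9419588158802421600 ≈ 1.7799


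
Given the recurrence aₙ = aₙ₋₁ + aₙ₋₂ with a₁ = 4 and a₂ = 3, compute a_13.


Computing iteratively: 4, 3, 7, 10, 17, 27, 44, 71, 115, 186, 301, 487, ...
a_13 = 788

a_13 = 788


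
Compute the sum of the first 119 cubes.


n(n+1)/2 = 119×120/2 = 7140
Σk³ = 7140² = 50979600

Σk³ = 50979600


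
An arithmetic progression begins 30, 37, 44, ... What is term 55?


aₙ = a₁ + (n-1)d
= 30 + (55-1)×7
= 30 + 378
= 408

a_55 = 408


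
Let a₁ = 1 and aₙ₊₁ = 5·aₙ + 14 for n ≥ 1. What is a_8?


Computing step by step:
a_1 = 1
a_2 = 19
a_3 = 109
a_4 = 559
a_5 = 2809
a_6 = 14059
a_7 = 70309
a_8 = 351559


a_8 = 351559


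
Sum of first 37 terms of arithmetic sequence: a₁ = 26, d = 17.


aₙ = 26 + (37-1)×17 = 638
Sₙ = n(a₁+aₙ)/2 = 37×(26+638)/2
= 37×664/2 = 12284

S_37 = 12284


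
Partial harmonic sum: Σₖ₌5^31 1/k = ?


Σₖ₌5^31 1/k = 1/5 + 1/6 + 1/7 + ... + 1/31
= 140353889699857/72201776446800
≈ 1.9439

Sum = 140353889699857/72201776446800 ≈ 1.9439


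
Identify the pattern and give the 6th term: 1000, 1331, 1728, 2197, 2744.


Pattern: perfect cubes: n³
Terms: 1000, 1331, 1728, 2197, 2744
Next term = 3375

Next term = 3375


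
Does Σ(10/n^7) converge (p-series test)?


p-series test: Σ c/n^p converges if p > 1, diverges if p ≤ 1 (constant c > 0 doesn't affect convergence).
p = 7
7 > 1 → CONVERGES

Converges (p = 7 > 1)


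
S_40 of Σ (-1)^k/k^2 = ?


S = -1 + 1/4 - 1/9 + 1/16 - 1/25 + 1/36 - 1/49 + 1/64 ± ...
= -0.8222
(Full series converges to -π²/12 ≈ -0.8225)

S_40 = -0.8222


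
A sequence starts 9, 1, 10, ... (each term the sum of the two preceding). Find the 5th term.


Computing iteratively: 9, 1, 10, 11, 21
a_5 = 21

a_5 = 21


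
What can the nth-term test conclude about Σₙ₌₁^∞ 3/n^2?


lim(n→∞) 3/n^2 = 0
lim aₙ = 0 → nth-term test is INCONCLUSIVE
(Need other tests; this is actually a convergent p-series with p=2 > 1)

Inconclusive (lim aₙ = 0; need another test)
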